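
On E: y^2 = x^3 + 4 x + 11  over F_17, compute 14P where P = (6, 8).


k = 14 = 1110_2 (binary, LSB first: 0111)
Double-and-add from P = (6, 8):
  bit 0 = 0: acc unchanged = O
  bit 1 = 1: acc = O + (3, 13) = (3, 13)
  bit 2 = 1: acc = (3, 13) + (13, 13) = (1, 4)
  bit 3 = 1: acc = (1, 4) + (12, 6) = (6, 9)

14P = (6, 9)


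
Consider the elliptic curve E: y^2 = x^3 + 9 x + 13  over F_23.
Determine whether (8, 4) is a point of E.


Check whether y^2 = x^3 + 9 x + 13 (mod 23) for (x, y) = (8, 4).
LHS: y^2 = 4^2 mod 23 = 16
RHS: x^3 + 9 x + 13 = 8^3 + 9*8 + 13 mod 23 = 22
LHS != RHS

No, not on the curve


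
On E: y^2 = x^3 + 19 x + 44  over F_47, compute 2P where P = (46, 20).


Doubling: s = (3 x1^2 + a) / (2 y1)
s = (3*46^2 + 19) / (2*20) mod 47 = 17
x3 = s^2 - 2 x1 mod 47 = 17^2 - 2*46 = 9
y3 = s (x1 - x3) - y1 mod 47 = 17 * (46 - 9) - 20 = 45

2P = (9, 45)


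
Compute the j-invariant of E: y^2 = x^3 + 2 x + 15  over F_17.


Delta = -16(4 a^3 + 27 b^2) mod 17 = 4
-1728 * (4 a)^3 = -1728 * (4*2)^3 mod 17 = 12
j = 12 * 4^(-1) mod 17 = 3

j = 3 (mod 17)


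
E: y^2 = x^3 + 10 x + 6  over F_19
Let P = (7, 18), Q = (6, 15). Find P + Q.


P != Q, so use the chord formula.
s = (y2 - y1) / (x2 - x1) = (16) / (18) mod 19 = 3
x3 = s^2 - x1 - x2 mod 19 = 3^2 - 7 - 6 = 15
y3 = s (x1 - x3) - y1 mod 19 = 3 * (7 - 15) - 18 = 15

P + Q = (15, 15)


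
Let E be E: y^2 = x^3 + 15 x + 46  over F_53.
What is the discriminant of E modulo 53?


4 a^3 + 27 b^2 = 4*15^3 + 27*46^2 = 13500 + 57132 = 70632
Delta = -16 * (70632) = -1130112
Delta mod 53 = 7

Delta = 7 (mod 53)


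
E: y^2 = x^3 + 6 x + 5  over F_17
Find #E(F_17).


For each x in F_17, count y with y^2 = x^3 + 6 x + 5 mod 17:
  x = 2: RHS = 8, y in [5, 12]  -> 2 point(s)
  x = 3: RHS = 16, y in [4, 13]  -> 2 point(s)
  x = 4: RHS = 8, y in [5, 12]  -> 2 point(s)
  x = 6: RHS = 2, y in [6, 11]  -> 2 point(s)
  x = 7: RHS = 16, y in [4, 13]  -> 2 point(s)
  x = 8: RHS = 4, y in [2, 15]  -> 2 point(s)
  x = 11: RHS = 8, y in [5, 12]  -> 2 point(s)
  x = 13: RHS = 2, y in [6, 11]  -> 2 point(s)
  x = 15: RHS = 2, y in [6, 11]  -> 2 point(s)
  x = 16: RHS = 15, y in [7, 10]  -> 2 point(s)
Affine points: 20. Add the point at infinity: total = 21.

#E(F_17) = 21


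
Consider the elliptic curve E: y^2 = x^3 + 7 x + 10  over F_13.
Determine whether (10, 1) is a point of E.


Check whether y^2 = x^3 + 7 x + 10 (mod 13) for (x, y) = (10, 1).
LHS: y^2 = 1^2 mod 13 = 1
RHS: x^3 + 7 x + 10 = 10^3 + 7*10 + 10 mod 13 = 1
LHS = RHS

Yes, on the curve


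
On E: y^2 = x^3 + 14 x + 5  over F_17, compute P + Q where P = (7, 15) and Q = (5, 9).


P != Q, so use the chord formula.
s = (y2 - y1) / (x2 - x1) = (11) / (15) mod 17 = 3
x3 = s^2 - x1 - x2 mod 17 = 3^2 - 7 - 5 = 14
y3 = s (x1 - x3) - y1 mod 17 = 3 * (7 - 14) - 15 = 15

P + Q = (14, 15)


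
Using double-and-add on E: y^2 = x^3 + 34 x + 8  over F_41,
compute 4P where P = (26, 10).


k = 4 = 100_2 (binary, LSB first: 001)
Double-and-add from P = (26, 10):
  bit 0 = 0: acc unchanged = O
  bit 1 = 0: acc unchanged = O
  bit 2 = 1: acc = O + (26, 31) = (26, 31)

4P = (26, 31)


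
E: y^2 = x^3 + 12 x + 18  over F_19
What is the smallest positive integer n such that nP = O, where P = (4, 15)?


Compute successive multiples of P until we hit O:
  1P = (4, 15)
  2P = (15, 1)
  3P = (9, 0)
  4P = (15, 18)
  5P = (4, 4)
  6P = O

ord(P) = 6


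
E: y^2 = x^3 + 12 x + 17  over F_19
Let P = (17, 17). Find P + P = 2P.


Doubling: s = (3 x1^2 + a) / (2 y1)
s = (3*17^2 + 12) / (2*17) mod 19 = 13
x3 = s^2 - 2 x1 mod 19 = 13^2 - 2*17 = 2
y3 = s (x1 - x3) - y1 mod 19 = 13 * (17 - 2) - 17 = 7

2P = (2, 7)


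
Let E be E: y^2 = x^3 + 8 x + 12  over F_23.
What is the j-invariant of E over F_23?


Delta = -16(4 a^3 + 27 b^2) mod 23 = 14
-1728 * (4 a)^3 = -1728 * (4*8)^3 mod 23 = 21
j = 21 * 14^(-1) mod 23 = 13

j = 13 (mod 23)


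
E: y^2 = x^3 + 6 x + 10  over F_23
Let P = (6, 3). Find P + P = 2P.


Doubling: s = (3 x1^2 + a) / (2 y1)
s = (3*6^2 + 6) / (2*3) mod 23 = 19
x3 = s^2 - 2 x1 mod 23 = 19^2 - 2*6 = 4
y3 = s (x1 - x3) - y1 mod 23 = 19 * (6 - 4) - 3 = 12

2P = (4, 12)


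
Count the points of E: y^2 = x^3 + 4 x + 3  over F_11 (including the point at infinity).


For each x in F_11, count y with y^2 = x^3 + 4 x + 3 mod 11:
  x = 0: RHS = 3, y in [5, 6]  -> 2 point(s)
  x = 3: RHS = 9, y in [3, 8]  -> 2 point(s)
  x = 5: RHS = 5, y in [4, 7]  -> 2 point(s)
  x = 6: RHS = 1, y in [1, 10]  -> 2 point(s)
  x = 7: RHS = 0, y in [0]  -> 1 point(s)
  x = 9: RHS = 9, y in [3, 8]  -> 2 point(s)
  x = 10: RHS = 9, y in [3, 8]  -> 2 point(s)
Affine points: 13. Add the point at infinity: total = 14.

#E(F_11) = 14


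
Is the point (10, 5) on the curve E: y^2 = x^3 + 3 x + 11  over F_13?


Check whether y^2 = x^3 + 3 x + 11 (mod 13) for (x, y) = (10, 5).
LHS: y^2 = 5^2 mod 13 = 12
RHS: x^3 + 3 x + 11 = 10^3 + 3*10 + 11 mod 13 = 1
LHS != RHS

No, not on the curve


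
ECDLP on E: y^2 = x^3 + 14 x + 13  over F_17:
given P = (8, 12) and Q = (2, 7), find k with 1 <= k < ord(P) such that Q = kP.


Enumerate multiples of P until we hit Q = (2, 7):
  1P = (8, 12)
  2P = (16, 10)
  3P = (9, 1)
  4P = (2, 7)
Match found at i = 4.

k = 4


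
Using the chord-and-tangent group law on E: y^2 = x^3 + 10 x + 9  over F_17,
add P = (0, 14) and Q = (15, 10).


P != Q, so use the chord formula.
s = (y2 - y1) / (x2 - x1) = (13) / (15) mod 17 = 2
x3 = s^2 - x1 - x2 mod 17 = 2^2 - 0 - 15 = 6
y3 = s (x1 - x3) - y1 mod 17 = 2 * (0 - 6) - 14 = 8

P + Q = (6, 8)


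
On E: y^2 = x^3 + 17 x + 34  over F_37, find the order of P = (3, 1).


Compute successive multiples of P until we hit O:
  1P = (3, 1)
  2P = (34, 20)
  3P = (9, 18)
  4P = (32, 34)
  5P = (30, 4)
  6P = (20, 30)
  7P = (26, 12)
  8P = (19, 1)
  ... (continuing to 45P)
  45P = O

ord(P) = 45


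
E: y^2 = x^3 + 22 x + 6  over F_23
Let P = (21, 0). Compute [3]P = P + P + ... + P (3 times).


k = 3 = 11_2 (binary, LSB first: 11)
Double-and-add from P = (21, 0):
  bit 0 = 1: acc = O + (21, 0) = (21, 0)
  bit 1 = 1: acc = (21, 0) + O = (21, 0)

3P = (21, 0)


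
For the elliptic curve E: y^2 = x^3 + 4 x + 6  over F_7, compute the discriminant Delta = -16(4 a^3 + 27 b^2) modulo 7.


4 a^3 + 27 b^2 = 4*4^3 + 27*6^2 = 256 + 972 = 1228
Delta = -16 * (1228) = -19648
Delta mod 7 = 1

Delta = 1 (mod 7)


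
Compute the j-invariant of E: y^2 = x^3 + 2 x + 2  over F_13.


Delta = -16(4 a^3 + 27 b^2) mod 13 = 9
-1728 * (4 a)^3 = -1728 * (4*2)^3 mod 13 = 5
j = 5 * 9^(-1) mod 13 = 2

j = 2 (mod 13)


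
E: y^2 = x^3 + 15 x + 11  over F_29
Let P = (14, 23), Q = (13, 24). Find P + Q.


P != Q, so use the chord formula.
s = (y2 - y1) / (x2 - x1) = (1) / (28) mod 29 = 28
x3 = s^2 - x1 - x2 mod 29 = 28^2 - 14 - 13 = 3
y3 = s (x1 - x3) - y1 mod 29 = 28 * (14 - 3) - 23 = 24

P + Q = (3, 24)


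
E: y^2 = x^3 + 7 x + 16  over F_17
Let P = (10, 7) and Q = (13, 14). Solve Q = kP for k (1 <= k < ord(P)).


Enumerate multiples of P until we hit Q = (13, 14):
  1P = (10, 7)
  2P = (16, 12)
  3P = (12, 14)
  4P = (3, 9)
  5P = (2, 15)
  6P = (6, 6)
  7P = (0, 4)
  8P = (11, 8)
  9P = (14, 6)
  10P = (9, 14)
  11P = (13, 14)
Match found at i = 11.

k = 11


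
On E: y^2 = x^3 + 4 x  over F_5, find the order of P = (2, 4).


Compute successive multiples of P until we hit O:
  1P = (2, 4)
  2P = (0, 0)
  3P = (2, 1)
  4P = O

ord(P) = 4


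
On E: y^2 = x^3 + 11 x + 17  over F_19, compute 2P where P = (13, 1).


k = 2 = 10_2 (binary, LSB first: 01)
Double-and-add from P = (13, 1):
  bit 0 = 0: acc unchanged = O
  bit 1 = 1: acc = O + (4, 12) = (4, 12)

2P = (4, 12)


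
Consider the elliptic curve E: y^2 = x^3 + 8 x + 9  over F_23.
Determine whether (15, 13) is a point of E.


Check whether y^2 = x^3 + 8 x + 9 (mod 23) for (x, y) = (15, 13).
LHS: y^2 = 13^2 mod 23 = 8
RHS: x^3 + 8 x + 9 = 15^3 + 8*15 + 9 mod 23 = 8
LHS = RHS

Yes, on the curve


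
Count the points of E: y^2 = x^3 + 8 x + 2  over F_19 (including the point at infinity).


For each x in F_19, count y with y^2 = x^3 + 8 x + 2 mod 19:
  x = 1: RHS = 11, y in [7, 12]  -> 2 point(s)
  x = 2: RHS = 7, y in [8, 11]  -> 2 point(s)
  x = 6: RHS = 0, y in [0]  -> 1 point(s)
  x = 9: RHS = 5, y in [9, 10]  -> 2 point(s)
  x = 13: RHS = 4, y in [2, 17]  -> 2 point(s)
  x = 15: RHS = 1, y in [1, 18]  -> 2 point(s)
  x = 17: RHS = 16, y in [4, 15]  -> 2 point(s)
Affine points: 13. Add the point at infinity: total = 14.

#E(F_19) = 14


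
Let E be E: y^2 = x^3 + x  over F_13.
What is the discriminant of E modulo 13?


4 a^3 + 27 b^2 = 4*1^3 + 27*0^2 = 4 + 0 = 4
Delta = -16 * (4) = -64
Delta mod 13 = 1

Delta = 1 (mod 13)


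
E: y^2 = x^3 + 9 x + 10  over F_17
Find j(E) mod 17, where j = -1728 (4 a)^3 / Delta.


Delta = -16(4 a^3 + 27 b^2) mod 17 = 6
-1728 * (4 a)^3 = -1728 * (4*9)^3 mod 17 = 14
j = 14 * 6^(-1) mod 17 = 8

j = 8 (mod 17)


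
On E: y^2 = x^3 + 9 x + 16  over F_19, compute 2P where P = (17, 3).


Doubling: s = (3 x1^2 + a) / (2 y1)
s = (3*17^2 + 9) / (2*3) mod 19 = 13
x3 = s^2 - 2 x1 mod 19 = 13^2 - 2*17 = 2
y3 = s (x1 - x3) - y1 mod 19 = 13 * (17 - 2) - 3 = 2

2P = (2, 2)


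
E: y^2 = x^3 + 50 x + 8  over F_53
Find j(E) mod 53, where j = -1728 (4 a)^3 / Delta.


Delta = -16(4 a^3 + 27 b^2) mod 53 = 50
-1728 * (4 a)^3 = -1728 * (4*50)^3 mod 53 = 17
j = 17 * 50^(-1) mod 53 = 12

j = 12 (mod 53)


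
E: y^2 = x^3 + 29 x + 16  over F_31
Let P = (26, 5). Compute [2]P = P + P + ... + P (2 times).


k = 2 = 10_2 (binary, LSB first: 01)
Double-and-add from P = (26, 5):
  bit 0 = 0: acc unchanged = O
  bit 1 = 1: acc = O + (14, 2) = (14, 2)

2P = (14, 2)


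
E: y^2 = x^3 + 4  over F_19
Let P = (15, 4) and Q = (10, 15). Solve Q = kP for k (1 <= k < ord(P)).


Enumerate multiples of P until we hit Q = (10, 15):
  1P = (15, 4)
  2P = (6, 12)
  3P = (7, 10)
  4P = (13, 4)
  5P = (10, 15)
Match found at i = 5.

k = 5


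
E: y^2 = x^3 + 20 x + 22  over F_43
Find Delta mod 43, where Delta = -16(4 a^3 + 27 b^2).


4 a^3 + 27 b^2 = 4*20^3 + 27*22^2 = 32000 + 13068 = 45068
Delta = -16 * (45068) = -721088
Delta mod 43 = 22

Delta = 22 (mod 43)


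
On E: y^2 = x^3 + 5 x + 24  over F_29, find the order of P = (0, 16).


Compute successive multiples of P until we hit O:
  1P = (0, 16)
  2P = (6, 3)
  3P = (14, 24)
  4P = (10, 28)
  5P = (10, 1)
  6P = (14, 5)
  7P = (6, 26)
  8P = (0, 13)
  ... (continuing to 9P)
  9P = O

ord(P) = 9


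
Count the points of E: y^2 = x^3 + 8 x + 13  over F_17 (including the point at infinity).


For each x in F_17, count y with y^2 = x^3 + 8 x + 13 mod 17:
  x = 0: RHS = 13, y in [8, 9]  -> 2 point(s)
  x = 3: RHS = 13, y in [8, 9]  -> 2 point(s)
  x = 5: RHS = 8, y in [5, 12]  -> 2 point(s)
  x = 7: RHS = 4, y in [2, 15]  -> 2 point(s)
  x = 9: RHS = 15, y in [7, 10]  -> 2 point(s)
  x = 11: RHS = 4, y in [2, 15]  -> 2 point(s)
  x = 12: RHS = 1, y in [1, 16]  -> 2 point(s)
  x = 13: RHS = 2, y in [6, 11]  -> 2 point(s)
  x = 14: RHS = 13, y in [8, 9]  -> 2 point(s)
  x = 16: RHS = 4, y in [2, 15]  -> 2 point(s)
Affine points: 20. Add the point at infinity: total = 21.

#E(F_17) = 21


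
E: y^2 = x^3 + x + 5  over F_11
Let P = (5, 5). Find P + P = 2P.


Doubling: s = (3 x1^2 + a) / (2 y1)
s = (3*5^2 + 1) / (2*5) mod 11 = 1
x3 = s^2 - 2 x1 mod 11 = 1^2 - 2*5 = 2
y3 = s (x1 - x3) - y1 mod 11 = 1 * (5 - 2) - 5 = 9

2P = (2, 9)


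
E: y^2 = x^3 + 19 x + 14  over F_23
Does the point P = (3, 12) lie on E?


Check whether y^2 = x^3 + 19 x + 14 (mod 23) for (x, y) = (3, 12).
LHS: y^2 = 12^2 mod 23 = 6
RHS: x^3 + 19 x + 14 = 3^3 + 19*3 + 14 mod 23 = 6
LHS = RHS

Yes, on the curve


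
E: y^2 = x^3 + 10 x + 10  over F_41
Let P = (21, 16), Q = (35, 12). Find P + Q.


P != Q, so use the chord formula.
s = (y2 - y1) / (x2 - x1) = (37) / (14) mod 41 = 29
x3 = s^2 - x1 - x2 mod 41 = 29^2 - 21 - 35 = 6
y3 = s (x1 - x3) - y1 mod 41 = 29 * (21 - 6) - 16 = 9

P + Q = (6, 9)


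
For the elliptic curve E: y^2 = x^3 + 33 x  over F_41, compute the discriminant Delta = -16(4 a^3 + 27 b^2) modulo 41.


4 a^3 + 27 b^2 = 4*33^3 + 27*0^2 = 143748 + 0 = 143748
Delta = -16 * (143748) = -2299968
Delta mod 41 = 9

Delta = 9 (mod 41)


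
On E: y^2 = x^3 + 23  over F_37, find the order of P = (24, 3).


Compute successive multiples of P until we hit O:
  1P = (24, 3)
  2P = (16, 7)
  3P = (25, 16)
  4P = (9, 7)
  5P = (34, 12)
  6P = (12, 30)
  7P = (13, 0)
  8P = (12, 7)
  ... (continuing to 14P)
  14P = O

ord(P) = 14


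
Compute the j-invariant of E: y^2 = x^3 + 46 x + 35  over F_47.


Delta = -16(4 a^3 + 27 b^2) mod 47 = 37
-1728 * (4 a)^3 = -1728 * (4*46)^3 mod 47 = 1
j = 1 * 37^(-1) mod 47 = 14

j = 14 (mod 47)


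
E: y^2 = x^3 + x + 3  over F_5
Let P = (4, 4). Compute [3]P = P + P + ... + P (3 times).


k = 3 = 11_2 (binary, LSB first: 11)
Double-and-add from P = (4, 4):
  bit 0 = 1: acc = O + (4, 4) = (4, 4)
  bit 1 = 1: acc = (4, 4) + (1, 0) = (4, 1)

3P = (4, 1)


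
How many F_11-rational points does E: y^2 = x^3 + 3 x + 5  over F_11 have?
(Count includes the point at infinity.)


For each x in F_11, count y with y^2 = x^3 + 3 x + 5 mod 11:
  x = 0: RHS = 5, y in [4, 7]  -> 2 point(s)
  x = 1: RHS = 9, y in [3, 8]  -> 2 point(s)
  x = 4: RHS = 4, y in [2, 9]  -> 2 point(s)
  x = 10: RHS = 1, y in [1, 10]  -> 2 point(s)
Affine points: 8. Add the point at infinity: total = 9.

#E(F_11) = 9


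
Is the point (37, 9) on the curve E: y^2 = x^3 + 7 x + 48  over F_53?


Check whether y^2 = x^3 + 7 x + 48 (mod 53) for (x, y) = (37, 9).
LHS: y^2 = 9^2 mod 53 = 28
RHS: x^3 + 7 x + 48 = 37^3 + 7*37 + 48 mod 53 = 27
LHS != RHS

No, not on the curve


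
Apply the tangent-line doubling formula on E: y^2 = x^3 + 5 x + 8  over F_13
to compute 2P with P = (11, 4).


Doubling: s = (3 x1^2 + a) / (2 y1)
s = (3*11^2 + 5) / (2*4) mod 13 = 7
x3 = s^2 - 2 x1 mod 13 = 7^2 - 2*11 = 1
y3 = s (x1 - x3) - y1 mod 13 = 7 * (11 - 1) - 4 = 1

2P = (1, 1)


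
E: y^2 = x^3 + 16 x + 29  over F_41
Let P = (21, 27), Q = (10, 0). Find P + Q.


P != Q, so use the chord formula.
s = (y2 - y1) / (x2 - x1) = (14) / (30) mod 41 = 36
x3 = s^2 - x1 - x2 mod 41 = 36^2 - 21 - 10 = 35
y3 = s (x1 - x3) - y1 mod 41 = 36 * (21 - 35) - 27 = 2

P + Q = (35, 2)


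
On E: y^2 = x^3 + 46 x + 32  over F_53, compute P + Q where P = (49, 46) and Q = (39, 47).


P != Q, so use the chord formula.
s = (y2 - y1) / (x2 - x1) = (1) / (43) mod 53 = 37
x3 = s^2 - x1 - x2 mod 53 = 37^2 - 49 - 39 = 9
y3 = s (x1 - x3) - y1 mod 53 = 37 * (49 - 9) - 46 = 3

P + Q = (9, 3)


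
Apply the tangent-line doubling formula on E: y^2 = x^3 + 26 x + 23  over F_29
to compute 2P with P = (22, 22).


Doubling: s = (3 x1^2 + a) / (2 y1)
s = (3*22^2 + 26) / (2*22) mod 29 = 27
x3 = s^2 - 2 x1 mod 29 = 27^2 - 2*22 = 18
y3 = s (x1 - x3) - y1 mod 29 = 27 * (22 - 18) - 22 = 28

2P = (18, 28)


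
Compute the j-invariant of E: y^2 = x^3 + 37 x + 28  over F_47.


Delta = -16(4 a^3 + 27 b^2) mod 47 = 27
-1728 * (4 a)^3 = -1728 * (4*37)^3 mod 47 = 13
j = 13 * 27^(-1) mod 47 = 44

j = 44 (mod 47)


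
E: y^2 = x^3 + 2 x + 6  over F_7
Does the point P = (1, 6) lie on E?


Check whether y^2 = x^3 + 2 x + 6 (mod 7) for (x, y) = (1, 6).
LHS: y^2 = 6^2 mod 7 = 1
RHS: x^3 + 2 x + 6 = 1^3 + 2*1 + 6 mod 7 = 2
LHS != RHS

No, not on the curve


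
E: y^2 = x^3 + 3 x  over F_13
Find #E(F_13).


For each x in F_13, count y with y^2 = x^3 + 3 x + 0 mod 13:
  x = 0: RHS = 0, y in [0]  -> 1 point(s)
  x = 1: RHS = 4, y in [2, 11]  -> 2 point(s)
  x = 2: RHS = 1, y in [1, 12]  -> 2 point(s)
  x = 3: RHS = 10, y in [6, 7]  -> 2 point(s)
  x = 5: RHS = 10, y in [6, 7]  -> 2 point(s)
  x = 6: RHS = 0, y in [0]  -> 1 point(s)
  x = 7: RHS = 0, y in [0]  -> 1 point(s)
  x = 8: RHS = 3, y in [4, 9]  -> 2 point(s)
  x = 10: RHS = 3, y in [4, 9]  -> 2 point(s)
  x = 11: RHS = 12, y in [5, 8]  -> 2 point(s)
  x = 12: RHS = 9, y in [3, 10]  -> 2 point(s)
Affine points: 19. Add the point at infinity: total = 20.

#E(F_13) = 20


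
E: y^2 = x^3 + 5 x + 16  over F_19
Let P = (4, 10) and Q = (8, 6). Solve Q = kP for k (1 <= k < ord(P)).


Enumerate multiples of P until we hit Q = (8, 6):
  1P = (4, 10)
  2P = (8, 6)
Match found at i = 2.

k = 2


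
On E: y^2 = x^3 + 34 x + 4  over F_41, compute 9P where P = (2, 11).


k = 9 = 1001_2 (binary, LSB first: 1001)
Double-and-add from P = (2, 11):
  bit 0 = 1: acc = O + (2, 11) = (2, 11)
  bit 1 = 0: acc unchanged = (2, 11)
  bit 2 = 0: acc unchanged = (2, 11)
  bit 3 = 1: acc = (2, 11) + (21, 37) = (36, 18)

9P = (36, 18)


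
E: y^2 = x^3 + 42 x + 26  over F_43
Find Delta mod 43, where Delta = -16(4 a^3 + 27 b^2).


4 a^3 + 27 b^2 = 4*42^3 + 27*26^2 = 296352 + 18252 = 314604
Delta = -16 * (314604) = -5033664
Delta mod 43 = 2

Delta = 2 (mod 43)


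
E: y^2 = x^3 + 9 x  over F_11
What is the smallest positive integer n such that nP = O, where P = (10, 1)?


Compute successive multiples of P until we hit O:
  1P = (10, 1)
  2P = (5, 7)
  3P = (8, 1)
  4P = (4, 10)
  5P = (2, 9)
  6P = (0, 0)
  7P = (2, 2)
  8P = (4, 1)
  ... (continuing to 12P)
  12P = O

ord(P) = 12


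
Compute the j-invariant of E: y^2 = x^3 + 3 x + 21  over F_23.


Delta = -16(4 a^3 + 27 b^2) mod 23 = 17
-1728 * (4 a)^3 = -1728 * (4*3)^3 mod 23 = 14
j = 14 * 17^(-1) mod 23 = 13

j = 13 (mod 23)


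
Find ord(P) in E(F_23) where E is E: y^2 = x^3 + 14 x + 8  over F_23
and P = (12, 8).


Compute successive multiples of P until we hit O:
  1P = (12, 8)
  2P = (3, 10)
  3P = (16, 21)
  4P = (7, 14)
  5P = (22, 4)
  6P = (14, 2)
  7P = (6, 20)
  8P = (9, 9)
  ... (continuing to 30P)
  30P = O

ord(P) = 30


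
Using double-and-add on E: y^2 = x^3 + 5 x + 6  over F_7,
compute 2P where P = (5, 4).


k = 2 = 10_2 (binary, LSB first: 01)
Double-and-add from P = (5, 4):
  bit 0 = 0: acc unchanged = O
  bit 1 = 1: acc = O + (6, 0) = (6, 0)

2P = (6, 0)


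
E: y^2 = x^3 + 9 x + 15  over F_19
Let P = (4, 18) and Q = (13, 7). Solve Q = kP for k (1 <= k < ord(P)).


Enumerate multiples of P until we hit Q = (13, 7):
  1P = (4, 18)
  2P = (11, 1)
  3P = (13, 12)
  4P = (13, 7)
Match found at i = 4.

k = 4


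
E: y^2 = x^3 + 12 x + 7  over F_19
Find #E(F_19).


For each x in F_19, count y with y^2 = x^3 + 12 x + 7 mod 19:
  x = 0: RHS = 7, y in [8, 11]  -> 2 point(s)
  x = 1: RHS = 1, y in [1, 18]  -> 2 point(s)
  x = 2: RHS = 1, y in [1, 18]  -> 2 point(s)
  x = 4: RHS = 5, y in [9, 10]  -> 2 point(s)
  x = 7: RHS = 16, y in [4, 15]  -> 2 point(s)
  x = 8: RHS = 7, y in [8, 11]  -> 2 point(s)
  x = 10: RHS = 6, y in [5, 14]  -> 2 point(s)
  x = 11: RHS = 7, y in [8, 11]  -> 2 point(s)
  x = 12: RHS = 17, y in [6, 13]  -> 2 point(s)
  x = 13: RHS = 4, y in [2, 17]  -> 2 point(s)
  x = 15: RHS = 9, y in [3, 16]  -> 2 point(s)
  x = 16: RHS = 1, y in [1, 18]  -> 2 point(s)
Affine points: 24. Add the point at infinity: total = 25.

#E(F_19) = 25


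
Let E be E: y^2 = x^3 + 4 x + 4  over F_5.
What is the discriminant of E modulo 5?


4 a^3 + 27 b^2 = 4*4^3 + 27*4^2 = 256 + 432 = 688
Delta = -16 * (688) = -11008
Delta mod 5 = 2

Delta = 2 (mod 5)


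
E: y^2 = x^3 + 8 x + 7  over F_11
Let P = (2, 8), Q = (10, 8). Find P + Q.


P != Q, so use the chord formula.
s = (y2 - y1) / (x2 - x1) = (0) / (8) mod 11 = 0
x3 = s^2 - x1 - x2 mod 11 = 0^2 - 2 - 10 = 10
y3 = s (x1 - x3) - y1 mod 11 = 0 * (2 - 10) - 8 = 3

P + Q = (10, 3)


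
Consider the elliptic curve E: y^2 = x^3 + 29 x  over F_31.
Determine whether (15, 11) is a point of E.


Check whether y^2 = x^3 + 29 x + 0 (mod 31) for (x, y) = (15, 11).
LHS: y^2 = 11^2 mod 31 = 28
RHS: x^3 + 29 x + 0 = 15^3 + 29*15 + 0 mod 31 = 28
LHS = RHS

Yes, on the curve


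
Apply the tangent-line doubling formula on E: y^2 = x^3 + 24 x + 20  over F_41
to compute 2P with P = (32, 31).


Doubling: s = (3 x1^2 + a) / (2 y1)
s = (3*32^2 + 24) / (2*31) mod 41 = 1
x3 = s^2 - 2 x1 mod 41 = 1^2 - 2*32 = 19
y3 = s (x1 - x3) - y1 mod 41 = 1 * (32 - 19) - 31 = 23

2P = (19, 23)


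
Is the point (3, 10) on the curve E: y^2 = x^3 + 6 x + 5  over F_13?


Check whether y^2 = x^3 + 6 x + 5 (mod 13) for (x, y) = (3, 10).
LHS: y^2 = 10^2 mod 13 = 9
RHS: x^3 + 6 x + 5 = 3^3 + 6*3 + 5 mod 13 = 11
LHS != RHS

No, not on the curve


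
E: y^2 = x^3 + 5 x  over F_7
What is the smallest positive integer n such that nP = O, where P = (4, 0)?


Compute successive multiples of P until we hit O:
  1P = (4, 0)
  2P = O

ord(P) = 2


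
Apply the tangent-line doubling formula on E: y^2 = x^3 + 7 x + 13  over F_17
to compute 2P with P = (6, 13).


Doubling: s = (3 x1^2 + a) / (2 y1)
s = (3*6^2 + 7) / (2*13) mod 17 = 9
x3 = s^2 - 2 x1 mod 17 = 9^2 - 2*6 = 1
y3 = s (x1 - x3) - y1 mod 17 = 9 * (6 - 1) - 13 = 15

2P = (1, 15)


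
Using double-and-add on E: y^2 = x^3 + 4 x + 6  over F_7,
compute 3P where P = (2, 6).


k = 3 = 11_2 (binary, LSB first: 11)
Double-and-add from P = (2, 6):
  bit 0 = 1: acc = O + (2, 6) = (2, 6)
  bit 1 = 1: acc = (2, 6) + (4, 3) = (5, 2)

3P = (5, 2)


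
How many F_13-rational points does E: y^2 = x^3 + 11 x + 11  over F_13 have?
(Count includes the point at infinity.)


For each x in F_13, count y with y^2 = x^3 + 11 x + 11 mod 13:
  x = 1: RHS = 10, y in [6, 7]  -> 2 point(s)
  x = 5: RHS = 9, y in [3, 10]  -> 2 point(s)
  x = 8: RHS = 0, y in [0]  -> 1 point(s)
  x = 10: RHS = 3, y in [4, 9]  -> 2 point(s)
  x = 12: RHS = 12, y in [5, 8]  -> 2 point(s)
Affine points: 9. Add the point at infinity: total = 10.

#E(F_13) = 10


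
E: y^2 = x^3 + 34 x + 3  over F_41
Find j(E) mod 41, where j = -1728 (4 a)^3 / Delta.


Delta = -16(4 a^3 + 27 b^2) mod 41 = 24
-1728 * (4 a)^3 = -1728 * (4*34)^3 mod 41 = 20
j = 20 * 24^(-1) mod 41 = 35

j = 35 (mod 41)


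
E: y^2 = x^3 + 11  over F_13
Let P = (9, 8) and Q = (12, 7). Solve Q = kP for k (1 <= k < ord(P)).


Enumerate multiples of P until we hit Q = (12, 7):
  1P = (9, 8)
  2P = (4, 7)
  3P = (12, 7)
Match found at i = 3.

k = 3


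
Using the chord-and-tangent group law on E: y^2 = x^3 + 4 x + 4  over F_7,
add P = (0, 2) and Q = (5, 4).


P != Q, so use the chord formula.
s = (y2 - y1) / (x2 - x1) = (2) / (5) mod 7 = 6
x3 = s^2 - x1 - x2 mod 7 = 6^2 - 0 - 5 = 3
y3 = s (x1 - x3) - y1 mod 7 = 6 * (0 - 3) - 2 = 1

P + Q = (3, 1)


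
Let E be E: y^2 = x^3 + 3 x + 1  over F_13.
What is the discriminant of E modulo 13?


4 a^3 + 27 b^2 = 4*3^3 + 27*1^2 = 108 + 27 = 135
Delta = -16 * (135) = -2160
Delta mod 13 = 11

Delta = 11 (mod 13)


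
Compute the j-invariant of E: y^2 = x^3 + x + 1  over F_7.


Delta = -16(4 a^3 + 27 b^2) mod 7 = 1
-1728 * (4 a)^3 = -1728 * (4*1)^3 mod 7 = 1
j = 1 * 1^(-1) mod 7 = 1

j = 1 (mod 7)


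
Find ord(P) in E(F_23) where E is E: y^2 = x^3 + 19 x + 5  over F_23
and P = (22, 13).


Compute successive multiples of P until we hit O:
  1P = (22, 13)
  2P = (20, 17)
  3P = (8, 5)
  4P = (6, 6)
  5P = (19, 7)
  6P = (9, 13)
  7P = (15, 10)
  8P = (12, 11)
  ... (continuing to 27P)
  27P = O

ord(P) = 27


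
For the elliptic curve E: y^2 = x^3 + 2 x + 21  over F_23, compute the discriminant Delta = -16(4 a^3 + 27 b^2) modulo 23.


4 a^3 + 27 b^2 = 4*2^3 + 27*21^2 = 32 + 11907 = 11939
Delta = -16 * (11939) = -191024
Delta mod 23 = 14

Delta = 14 (mod 23)


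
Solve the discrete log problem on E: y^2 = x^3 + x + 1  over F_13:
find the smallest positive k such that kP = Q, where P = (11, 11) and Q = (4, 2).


Enumerate multiples of P until we hit Q = (4, 2):
  1P = (11, 11)
  2P = (4, 2)
Match found at i = 2.

k = 2


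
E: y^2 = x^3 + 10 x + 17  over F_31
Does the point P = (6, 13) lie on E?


Check whether y^2 = x^3 + 10 x + 17 (mod 31) for (x, y) = (6, 13).
LHS: y^2 = 13^2 mod 31 = 14
RHS: x^3 + 10 x + 17 = 6^3 + 10*6 + 17 mod 31 = 14
LHS = RHS

Yes, on the curve


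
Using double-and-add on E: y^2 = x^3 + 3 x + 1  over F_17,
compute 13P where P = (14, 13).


k = 13 = 1101_2 (binary, LSB first: 1011)
Double-and-add from P = (14, 13):
  bit 0 = 1: acc = O + (14, 13) = (14, 13)
  bit 1 = 0: acc unchanged = (14, 13)
  bit 2 = 1: acc = (14, 13) + (4, 14) = (7, 5)
  bit 3 = 1: acc = (7, 5) + (9, 3) = (2, 7)

13P = (2, 7)


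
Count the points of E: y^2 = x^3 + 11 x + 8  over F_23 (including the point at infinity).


For each x in F_23, count y with y^2 = x^3 + 11 x + 8 mod 23:
  x = 0: RHS = 8, y in [10, 13]  -> 2 point(s)
  x = 4: RHS = 1, y in [1, 22]  -> 2 point(s)
  x = 5: RHS = 4, y in [2, 21]  -> 2 point(s)
  x = 9: RHS = 8, y in [10, 13]  -> 2 point(s)
  x = 13: RHS = 2, y in [5, 18]  -> 2 point(s)
  x = 14: RHS = 8, y in [10, 13]  -> 2 point(s)
  x = 15: RHS = 6, y in [11, 12]  -> 2 point(s)
  x = 16: RHS = 2, y in [5, 18]  -> 2 point(s)
  x = 17: RHS = 2, y in [5, 18]  -> 2 point(s)
  x = 18: RHS = 12, y in [9, 14]  -> 2 point(s)
  x = 21: RHS = 1, y in [1, 22]  -> 2 point(s)
Affine points: 22. Add the point at infinity: total = 23.

#E(F_23) = 23


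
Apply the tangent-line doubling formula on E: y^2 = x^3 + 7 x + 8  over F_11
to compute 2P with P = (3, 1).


Doubling: s = (3 x1^2 + a) / (2 y1)
s = (3*3^2 + 7) / (2*1) mod 11 = 6
x3 = s^2 - 2 x1 mod 11 = 6^2 - 2*3 = 8
y3 = s (x1 - x3) - y1 mod 11 = 6 * (3 - 8) - 1 = 2

2P = (8, 2)


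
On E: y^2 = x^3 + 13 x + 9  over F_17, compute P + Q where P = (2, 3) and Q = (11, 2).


P != Q, so use the chord formula.
s = (y2 - y1) / (x2 - x1) = (16) / (9) mod 17 = 15
x3 = s^2 - x1 - x2 mod 17 = 15^2 - 2 - 11 = 8
y3 = s (x1 - x3) - y1 mod 17 = 15 * (2 - 8) - 3 = 9

P + Q = (8, 9)


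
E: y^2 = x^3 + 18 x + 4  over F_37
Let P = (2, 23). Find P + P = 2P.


Doubling: s = (3 x1^2 + a) / (2 y1)
s = (3*2^2 + 18) / (2*23) mod 37 = 28
x3 = s^2 - 2 x1 mod 37 = 28^2 - 2*2 = 3
y3 = s (x1 - x3) - y1 mod 37 = 28 * (2 - 3) - 23 = 23

2P = (3, 23)


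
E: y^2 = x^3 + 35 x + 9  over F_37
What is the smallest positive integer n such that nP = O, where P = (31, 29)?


Compute successive multiples of P until we hit O:
  1P = (31, 29)
  2P = (16, 15)
  3P = (6, 19)
  4P = (12, 23)
  5P = (27, 19)
  6P = (13, 16)
  7P = (3, 20)
  8P = (4, 18)
  ... (continuing to 37P)
  37P = O

ord(P) = 37


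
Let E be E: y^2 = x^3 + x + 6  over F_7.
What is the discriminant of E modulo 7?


4 a^3 + 27 b^2 = 4*1^3 + 27*6^2 = 4 + 972 = 976
Delta = -16 * (976) = -15616
Delta mod 7 = 1

Delta = 1 (mod 7)


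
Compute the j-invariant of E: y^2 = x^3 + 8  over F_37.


Delta = -16(4 a^3 + 27 b^2) mod 37 = 28
-1728 * (4 a)^3 = -1728 * (4*0)^3 mod 37 = 0
j = 0 * 28^(-1) mod 37 = 0

j = 0 (mod 37)


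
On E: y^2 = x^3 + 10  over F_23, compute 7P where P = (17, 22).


k = 7 = 111_2 (binary, LSB first: 111)
Double-and-add from P = (17, 22):
  bit 0 = 1: acc = O + (17, 22) = (17, 22)
  bit 1 = 1: acc = (17, 22) + (7, 13) = (12, 17)
  bit 2 = 1: acc = (12, 17) + (18, 0) = (17, 1)

7P = (17, 1)


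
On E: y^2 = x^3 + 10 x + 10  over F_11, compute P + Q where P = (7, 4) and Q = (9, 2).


P != Q, so use the chord formula.
s = (y2 - y1) / (x2 - x1) = (9) / (2) mod 11 = 10
x3 = s^2 - x1 - x2 mod 11 = 10^2 - 7 - 9 = 7
y3 = s (x1 - x3) - y1 mod 11 = 10 * (7 - 7) - 4 = 7

P + Q = (7, 7)


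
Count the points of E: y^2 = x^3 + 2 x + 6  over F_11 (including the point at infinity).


For each x in F_11, count y with y^2 = x^3 + 2 x + 6 mod 11:
  x = 1: RHS = 9, y in [3, 8]  -> 2 point(s)
  x = 4: RHS = 1, y in [1, 10]  -> 2 point(s)
  x = 5: RHS = 9, y in [3, 8]  -> 2 point(s)
  x = 6: RHS = 3, y in [5, 6]  -> 2 point(s)
  x = 7: RHS = 0, y in [0]  -> 1 point(s)
  x = 9: RHS = 5, y in [4, 7]  -> 2 point(s)
  x = 10: RHS = 3, y in [5, 6]  -> 2 point(s)
Affine points: 13. Add the point at infinity: total = 14.

#E(F_11) = 14


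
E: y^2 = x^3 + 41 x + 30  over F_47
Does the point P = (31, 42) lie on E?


Check whether y^2 = x^3 + 41 x + 30 (mod 47) for (x, y) = (31, 42).
LHS: y^2 = 42^2 mod 47 = 25
RHS: x^3 + 41 x + 30 = 31^3 + 41*31 + 30 mod 47 = 25
LHS = RHS

Yes, on the curve


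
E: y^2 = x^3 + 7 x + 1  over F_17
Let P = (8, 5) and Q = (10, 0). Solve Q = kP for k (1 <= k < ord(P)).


Enumerate multiples of P until we hit Q = (10, 0):
  1P = (8, 5)
  2P = (14, 15)
  3P = (11, 7)
  4P = (6, 2)
  5P = (1, 14)
  6P = (10, 0)
Match found at i = 6.

k = 6


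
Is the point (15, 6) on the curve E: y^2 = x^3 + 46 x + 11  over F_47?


Check whether y^2 = x^3 + 46 x + 11 (mod 47) for (x, y) = (15, 6).
LHS: y^2 = 6^2 mod 47 = 36
RHS: x^3 + 46 x + 11 = 15^3 + 46*15 + 11 mod 47 = 34
LHS != RHS

No, not on the curve


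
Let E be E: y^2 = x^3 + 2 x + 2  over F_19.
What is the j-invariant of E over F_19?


Delta = -16(4 a^3 + 27 b^2) mod 19 = 2
-1728 * (4 a)^3 = -1728 * (4*2)^3 mod 19 = 18
j = 18 * 2^(-1) mod 19 = 9

j = 9 (mod 19)


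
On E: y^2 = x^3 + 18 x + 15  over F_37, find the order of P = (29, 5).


Compute successive multiples of P until we hit O:
  1P = (29, 5)
  2P = (13, 35)
  3P = (28, 7)
  4P = (21, 16)
  5P = (23, 33)
  6P = (15, 16)
  7P = (4, 15)
  8P = (16, 12)
  ... (continuing to 39P)
  39P = O

ord(P) = 39


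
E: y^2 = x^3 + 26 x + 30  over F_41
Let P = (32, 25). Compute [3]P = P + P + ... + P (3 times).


k = 3 = 11_2 (binary, LSB first: 11)
Double-and-add from P = (32, 25):
  bit 0 = 1: acc = O + (32, 25) = (32, 25)
  bit 1 = 1: acc = (32, 25) + (22, 37) = (36, 29)

3P = (36, 29)


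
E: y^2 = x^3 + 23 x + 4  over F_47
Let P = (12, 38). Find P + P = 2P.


Doubling: s = (3 x1^2 + a) / (2 y1)
s = (3*12^2 + 23) / (2*38) mod 47 = 40
x3 = s^2 - 2 x1 mod 47 = 40^2 - 2*12 = 25
y3 = s (x1 - x3) - y1 mod 47 = 40 * (12 - 25) - 38 = 6

2P = (25, 6)


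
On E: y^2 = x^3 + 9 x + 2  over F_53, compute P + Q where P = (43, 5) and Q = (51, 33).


P != Q, so use the chord formula.
s = (y2 - y1) / (x2 - x1) = (28) / (8) mod 53 = 30
x3 = s^2 - x1 - x2 mod 53 = 30^2 - 43 - 51 = 11
y3 = s (x1 - x3) - y1 mod 53 = 30 * (43 - 11) - 5 = 1

P + Q = (11, 1)


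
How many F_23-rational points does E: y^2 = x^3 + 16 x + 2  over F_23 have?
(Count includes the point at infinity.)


For each x in F_23, count y with y^2 = x^3 + 16 x + 2 mod 23:
  x = 0: RHS = 2, y in [5, 18]  -> 2 point(s)
  x = 3: RHS = 8, y in [10, 13]  -> 2 point(s)
  x = 5: RHS = 0, y in [0]  -> 1 point(s)
  x = 9: RHS = 1, y in [1, 22]  -> 2 point(s)
  x = 10: RHS = 12, y in [9, 14]  -> 2 point(s)
  x = 12: RHS = 13, y in [6, 17]  -> 2 point(s)
  x = 14: RHS = 3, y in [7, 16]  -> 2 point(s)
  x = 15: RHS = 6, y in [11, 12]  -> 2 point(s)
  x = 17: RHS = 12, y in [9, 14]  -> 2 point(s)
  x = 18: RHS = 4, y in [2, 21]  -> 2 point(s)
  x = 19: RHS = 12, y in [9, 14]  -> 2 point(s)
  x = 21: RHS = 8, y in [10, 13]  -> 2 point(s)
  x = 22: RHS = 8, y in [10, 13]  -> 2 point(s)
Affine points: 25. Add the point at infinity: total = 26.

#E(F_23) = 26


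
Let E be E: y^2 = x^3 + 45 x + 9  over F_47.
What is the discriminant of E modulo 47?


4 a^3 + 27 b^2 = 4*45^3 + 27*9^2 = 364500 + 2187 = 366687
Delta = -16 * (366687) = -5866992
Delta mod 47 = 18

Delta = 18 (mod 47)


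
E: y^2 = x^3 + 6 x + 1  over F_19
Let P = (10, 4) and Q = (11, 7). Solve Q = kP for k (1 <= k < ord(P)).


Enumerate multiples of P until we hit Q = (11, 7):
  1P = (10, 4)
  2P = (5, 2)
  3P = (11, 7)
Match found at i = 3.

k = 3


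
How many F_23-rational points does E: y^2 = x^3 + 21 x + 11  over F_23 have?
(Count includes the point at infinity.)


For each x in F_23, count y with y^2 = x^3 + 21 x + 11 mod 23:
  x = 3: RHS = 9, y in [3, 20]  -> 2 point(s)
  x = 6: RHS = 8, y in [10, 13]  -> 2 point(s)
  x = 7: RHS = 18, y in [8, 15]  -> 2 point(s)
  x = 8: RHS = 1, y in [1, 22]  -> 2 point(s)
  x = 9: RHS = 9, y in [3, 20]  -> 2 point(s)
  x = 10: RHS = 2, y in [5, 18]  -> 2 point(s)
  x = 11: RHS = 9, y in [3, 20]  -> 2 point(s)
  x = 12: RHS = 13, y in [6, 17]  -> 2 point(s)
  x = 14: RHS = 13, y in [6, 17]  -> 2 point(s)
  x = 16: RHS = 4, y in [2, 21]  -> 2 point(s)
  x = 19: RHS = 1, y in [1, 22]  -> 2 point(s)
  x = 20: RHS = 13, y in [6, 17]  -> 2 point(s)
  x = 22: RHS = 12, y in [9, 14]  -> 2 point(s)
Affine points: 26. Add the point at infinity: total = 27.

#E(F_23) = 27


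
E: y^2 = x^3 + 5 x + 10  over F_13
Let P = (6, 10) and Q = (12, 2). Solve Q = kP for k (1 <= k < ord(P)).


Enumerate multiples of P until we hit Q = (12, 2):
  1P = (6, 10)
  2P = (0, 7)
  3P = (4, 4)
  4P = (12, 11)
  5P = (12, 2)
Match found at i = 5.

k = 5


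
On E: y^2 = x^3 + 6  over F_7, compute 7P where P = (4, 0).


k = 7 = 111_2 (binary, LSB first: 111)
Double-and-add from P = (4, 0):
  bit 0 = 1: acc = O + (4, 0) = (4, 0)
  bit 1 = 1: acc = (4, 0) + O = (4, 0)
  bit 2 = 1: acc = (4, 0) + O = (4, 0)

7P = (4, 0)


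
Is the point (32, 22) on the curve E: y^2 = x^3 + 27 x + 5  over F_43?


Check whether y^2 = x^3 + 27 x + 5 (mod 43) for (x, y) = (32, 22).
LHS: y^2 = 22^2 mod 43 = 11
RHS: x^3 + 27 x + 5 = 32^3 + 27*32 + 5 mod 43 = 11
LHS = RHS

Yes, on the curve


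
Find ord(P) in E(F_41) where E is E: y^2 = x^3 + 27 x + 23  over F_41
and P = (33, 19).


Compute successive multiples of P until we hit O:
  1P = (33, 19)
  2P = (15, 20)
  3P = (3, 34)
  4P = (36, 3)
  5P = (5, 23)
  6P = (39, 17)
  7P = (1, 25)
  8P = (12, 36)
  ... (continuing to 32P)
  32P = O

ord(P) = 32


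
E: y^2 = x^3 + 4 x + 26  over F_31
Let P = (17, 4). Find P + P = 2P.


Doubling: s = (3 x1^2 + a) / (2 y1)
s = (3*17^2 + 4) / (2*4) mod 31 = 12
x3 = s^2 - 2 x1 mod 31 = 12^2 - 2*17 = 17
y3 = s (x1 - x3) - y1 mod 31 = 12 * (17 - 17) - 4 = 27

2P = (17, 27)


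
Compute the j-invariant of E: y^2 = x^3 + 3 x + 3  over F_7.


Delta = -16(4 a^3 + 27 b^2) mod 7 = 5
-1728 * (4 a)^3 = -1728 * (4*3)^3 mod 7 = 6
j = 6 * 5^(-1) mod 7 = 4

j = 4 (mod 7)


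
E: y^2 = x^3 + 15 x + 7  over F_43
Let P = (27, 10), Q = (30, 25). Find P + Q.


P != Q, so use the chord formula.
s = (y2 - y1) / (x2 - x1) = (15) / (3) mod 43 = 5
x3 = s^2 - x1 - x2 mod 43 = 5^2 - 27 - 30 = 11
y3 = s (x1 - x3) - y1 mod 43 = 5 * (27 - 11) - 10 = 27

P + Q = (11, 27)


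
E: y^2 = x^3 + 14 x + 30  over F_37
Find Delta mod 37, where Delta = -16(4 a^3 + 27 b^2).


4 a^3 + 27 b^2 = 4*14^3 + 27*30^2 = 10976 + 24300 = 35276
Delta = -16 * (35276) = -564416
Delta mod 37 = 19

Delta = 19 (mod 37)


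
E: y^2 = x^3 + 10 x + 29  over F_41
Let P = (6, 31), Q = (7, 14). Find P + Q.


P != Q, so use the chord formula.
s = (y2 - y1) / (x2 - x1) = (24) / (1) mod 41 = 24
x3 = s^2 - x1 - x2 mod 41 = 24^2 - 6 - 7 = 30
y3 = s (x1 - x3) - y1 mod 41 = 24 * (6 - 30) - 31 = 8

P + Q = (30, 8)


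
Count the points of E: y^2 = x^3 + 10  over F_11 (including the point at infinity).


For each x in F_11, count y with y^2 = x^3 + 0 x + 10 mod 11:
  x = 1: RHS = 0, y in [0]  -> 1 point(s)
  x = 3: RHS = 4, y in [2, 9]  -> 2 point(s)
  x = 5: RHS = 3, y in [5, 6]  -> 2 point(s)
  x = 7: RHS = 1, y in [1, 10]  -> 2 point(s)
  x = 8: RHS = 5, y in [4, 7]  -> 2 point(s)
  x = 10: RHS = 9, y in [3, 8]  -> 2 point(s)
Affine points: 11. Add the point at infinity: total = 12.

#E(F_11) = 12


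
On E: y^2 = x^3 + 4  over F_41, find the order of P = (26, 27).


Compute successive multiples of P until we hit O:
  1P = (26, 27)
  2P = (12, 25)
  3P = (39, 18)
  4P = (25, 7)
  5P = (21, 32)
  6P = (36, 24)
  7P = (0, 39)
  8P = (14, 40)
  ... (continuing to 21P)
  21P = O

ord(P) = 21


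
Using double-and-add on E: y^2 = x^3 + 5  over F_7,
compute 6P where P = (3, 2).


k = 6 = 110_2 (binary, LSB first: 011)
Double-and-add from P = (3, 2):
  bit 0 = 0: acc unchanged = O
  bit 1 = 1: acc = O + (5, 2) = (5, 2)
  bit 2 = 1: acc = (5, 2) + (6, 2) = (3, 5)

6P = (3, 5)


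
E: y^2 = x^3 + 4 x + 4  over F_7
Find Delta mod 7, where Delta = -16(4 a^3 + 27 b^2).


4 a^3 + 27 b^2 = 4*4^3 + 27*4^2 = 256 + 432 = 688
Delta = -16 * (688) = -11008
Delta mod 7 = 3

Delta = 3 (mod 7)


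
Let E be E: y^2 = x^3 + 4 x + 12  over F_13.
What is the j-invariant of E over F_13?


Delta = -16(4 a^3 + 27 b^2) mod 13 = 9
-1728 * (4 a)^3 = -1728 * (4*4)^3 mod 13 = 1
j = 1 * 9^(-1) mod 13 = 3

j = 3 (mod 13)


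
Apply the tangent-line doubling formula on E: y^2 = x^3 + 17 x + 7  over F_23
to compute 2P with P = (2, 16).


Doubling: s = (3 x1^2 + a) / (2 y1)
s = (3*2^2 + 17) / (2*16) mod 23 = 16
x3 = s^2 - 2 x1 mod 23 = 16^2 - 2*2 = 22
y3 = s (x1 - x3) - y1 mod 23 = 16 * (2 - 22) - 16 = 9

2P = (22, 9)


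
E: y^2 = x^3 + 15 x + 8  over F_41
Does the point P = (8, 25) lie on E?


Check whether y^2 = x^3 + 15 x + 8 (mod 41) for (x, y) = (8, 25).
LHS: y^2 = 25^2 mod 41 = 10
RHS: x^3 + 15 x + 8 = 8^3 + 15*8 + 8 mod 41 = 25
LHS != RHS

No, not on the curve


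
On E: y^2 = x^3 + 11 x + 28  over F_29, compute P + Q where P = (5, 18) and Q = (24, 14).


P != Q, so use the chord formula.
s = (y2 - y1) / (x2 - x1) = (25) / (19) mod 29 = 12
x3 = s^2 - x1 - x2 mod 29 = 12^2 - 5 - 24 = 28
y3 = s (x1 - x3) - y1 mod 29 = 12 * (5 - 28) - 18 = 25

P + Q = (28, 25)


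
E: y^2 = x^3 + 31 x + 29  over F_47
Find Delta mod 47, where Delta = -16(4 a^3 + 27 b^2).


4 a^3 + 27 b^2 = 4*31^3 + 27*29^2 = 119164 + 22707 = 141871
Delta = -16 * (141871) = -2269936
Delta mod 47 = 23

Delta = 23 (mod 47)


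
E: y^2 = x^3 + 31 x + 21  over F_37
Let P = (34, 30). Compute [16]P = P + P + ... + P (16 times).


k = 16 = 10000_2 (binary, LSB first: 00001)
Double-and-add from P = (34, 30):
  bit 0 = 0: acc unchanged = O
  bit 1 = 0: acc unchanged = O
  bit 2 = 0: acc unchanged = O
  bit 3 = 0: acc unchanged = O
  bit 4 = 1: acc = O + (25, 17) = (25, 17)

16P = (25, 17)


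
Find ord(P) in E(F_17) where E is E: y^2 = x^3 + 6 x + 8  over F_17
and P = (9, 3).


Compute successive multiples of P until we hit O:
  1P = (9, 3)
  2P = (0, 5)
  3P = (7, 6)
  4P = (16, 16)
  5P = (1, 7)
  6P = (3, 11)
  7P = (3, 6)
  8P = (1, 10)
  ... (continuing to 13P)
  13P = O

ord(P) = 13


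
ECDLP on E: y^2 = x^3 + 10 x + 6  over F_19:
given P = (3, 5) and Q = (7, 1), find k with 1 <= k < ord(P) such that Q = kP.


Enumerate multiples of P until we hit Q = (7, 1):
  1P = (3, 5)
  2P = (17, 4)
  3P = (15, 4)
  4P = (8, 16)
  5P = (6, 15)
  6P = (0, 5)
  7P = (16, 14)
  8P = (7, 1)
Match found at i = 8.

k = 8


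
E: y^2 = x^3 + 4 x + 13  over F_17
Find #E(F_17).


For each x in F_17, count y with y^2 = x^3 + 4 x + 13 mod 17:
  x = 0: RHS = 13, y in [8, 9]  -> 2 point(s)
  x = 1: RHS = 1, y in [1, 16]  -> 2 point(s)
  x = 3: RHS = 1, y in [1, 16]  -> 2 point(s)
  x = 4: RHS = 8, y in [5, 12]  -> 2 point(s)
  x = 6: RHS = 15, y in [7, 10]  -> 2 point(s)
  x = 8: RHS = 13, y in [8, 9]  -> 2 point(s)
  x = 9: RHS = 13, y in [8, 9]  -> 2 point(s)
  x = 10: RHS = 16, y in [4, 13]  -> 2 point(s)
  x = 12: RHS = 4, y in [2, 15]  -> 2 point(s)
  x = 13: RHS = 1, y in [1, 16]  -> 2 point(s)
  x = 14: RHS = 8, y in [5, 12]  -> 2 point(s)
  x = 16: RHS = 8, y in [5, 12]  -> 2 point(s)
Affine points: 24. Add the point at infinity: total = 25.

#E(F_17) = 25


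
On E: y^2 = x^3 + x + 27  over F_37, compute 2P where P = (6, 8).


Doubling: s = (3 x1^2 + a) / (2 y1)
s = (3*6^2 + 1) / (2*8) mod 37 = 23
x3 = s^2 - 2 x1 mod 37 = 23^2 - 2*6 = 36
y3 = s (x1 - x3) - y1 mod 37 = 23 * (6 - 36) - 8 = 5

2P = (36, 5)


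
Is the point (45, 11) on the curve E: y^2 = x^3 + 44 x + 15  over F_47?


Check whether y^2 = x^3 + 44 x + 15 (mod 47) for (x, y) = (45, 11).
LHS: y^2 = 11^2 mod 47 = 27
RHS: x^3 + 44 x + 15 = 45^3 + 44*45 + 15 mod 47 = 13
LHS != RHS

No, not on the curve


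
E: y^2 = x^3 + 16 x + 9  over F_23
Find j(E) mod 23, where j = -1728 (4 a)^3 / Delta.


Delta = -16(4 a^3 + 27 b^2) mod 23 = 1
-1728 * (4 a)^3 = -1728 * (4*16)^3 mod 23 = 7
j = 7 * 1^(-1) mod 23 = 7

j = 7 (mod 23)


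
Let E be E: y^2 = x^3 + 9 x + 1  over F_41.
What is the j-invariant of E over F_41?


Delta = -16(4 a^3 + 27 b^2) mod 41 = 21
-1728 * (4 a)^3 = -1728 * (4*9)^3 mod 41 = 12
j = 12 * 21^(-1) mod 41 = 24

j = 24 (mod 41)
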